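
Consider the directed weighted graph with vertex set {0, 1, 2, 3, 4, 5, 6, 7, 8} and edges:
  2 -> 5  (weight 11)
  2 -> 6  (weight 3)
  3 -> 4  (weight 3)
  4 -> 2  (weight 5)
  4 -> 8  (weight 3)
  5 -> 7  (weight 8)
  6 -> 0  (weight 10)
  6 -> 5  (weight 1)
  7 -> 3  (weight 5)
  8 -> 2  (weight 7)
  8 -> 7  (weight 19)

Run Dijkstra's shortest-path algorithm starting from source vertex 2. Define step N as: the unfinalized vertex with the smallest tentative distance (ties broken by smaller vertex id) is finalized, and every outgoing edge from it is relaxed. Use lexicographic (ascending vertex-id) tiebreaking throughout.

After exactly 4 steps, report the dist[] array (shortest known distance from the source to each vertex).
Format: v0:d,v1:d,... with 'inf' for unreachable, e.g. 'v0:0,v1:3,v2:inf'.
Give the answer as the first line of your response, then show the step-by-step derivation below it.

v0:13,v1:inf,v2:0,v3:17,v4:inf,v5:4,v6:3,v7:12,v8:inf

step 1: dist = v0:inf,v1:inf,v2:0,v3:inf,v4:inf,v5:11,v6:3,v7:inf,v8:inf
step 2: dist = v0:13,v1:inf,v2:0,v3:inf,v4:inf,v5:4,v6:3,v7:inf,v8:inf
step 3: dist = v0:13,v1:inf,v2:0,v3:inf,v4:inf,v5:4,v6:3,v7:12,v8:inf
step 4: dist = v0:13,v1:inf,v2:0,v3:17,v4:inf,v5:4,v6:3,v7:12,v8:inf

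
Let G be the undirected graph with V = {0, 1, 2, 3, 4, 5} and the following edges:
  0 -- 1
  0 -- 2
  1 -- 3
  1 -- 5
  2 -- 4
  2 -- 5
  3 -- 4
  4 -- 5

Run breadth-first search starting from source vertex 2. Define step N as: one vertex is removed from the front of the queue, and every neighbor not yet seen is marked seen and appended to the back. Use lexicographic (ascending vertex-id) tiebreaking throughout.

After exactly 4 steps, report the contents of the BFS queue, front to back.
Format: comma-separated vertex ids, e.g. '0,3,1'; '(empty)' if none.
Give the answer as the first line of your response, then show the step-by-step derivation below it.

1,3

step 1: dequeue 2; queue=[0,4,5]; order=2
step 2: dequeue 0; queue=[4,5,1]; order=2,0
step 3: dequeue 4; queue=[5,1,3]; order=2,0,4
step 4: dequeue 5; queue=[1,3]; order=2,0,4,5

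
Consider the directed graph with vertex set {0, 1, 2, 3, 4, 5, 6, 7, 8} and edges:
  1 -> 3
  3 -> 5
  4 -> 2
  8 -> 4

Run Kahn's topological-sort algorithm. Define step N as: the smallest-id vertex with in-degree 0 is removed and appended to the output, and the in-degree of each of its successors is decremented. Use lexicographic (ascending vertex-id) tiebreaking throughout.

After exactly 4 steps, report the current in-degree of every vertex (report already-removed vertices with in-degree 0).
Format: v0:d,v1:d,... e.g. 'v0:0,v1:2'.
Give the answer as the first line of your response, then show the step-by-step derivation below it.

v0:0,v1:0,v2:1,v3:0,v4:1,v5:0,v6:0,v7:0,v8:0

step 1: output 0; order=[0]; indeg=(0,0,1,1,1,1,0,0,0)
step 2: output 1; order=[0,1]; indeg=(0,0,1,0,1,1,0,0,0)
step 3: output 3; order=[0,1,3]; indeg=(0,0,1,0,1,0,0,0,0)
step 4: output 5; order=[0,1,3,5]; indeg=(0,0,1,0,1,0,0,0,0)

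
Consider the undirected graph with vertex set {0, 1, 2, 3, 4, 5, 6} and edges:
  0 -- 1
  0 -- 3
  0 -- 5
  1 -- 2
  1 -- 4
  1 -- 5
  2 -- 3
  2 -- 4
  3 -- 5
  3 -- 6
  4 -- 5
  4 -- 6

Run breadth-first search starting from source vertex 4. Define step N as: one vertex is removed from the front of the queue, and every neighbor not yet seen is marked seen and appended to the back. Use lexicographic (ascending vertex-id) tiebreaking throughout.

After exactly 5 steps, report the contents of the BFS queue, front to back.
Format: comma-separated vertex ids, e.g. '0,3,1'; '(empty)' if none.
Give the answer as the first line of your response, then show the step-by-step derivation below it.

0,3

step 1: dequeue 4; queue=[1,2,5,6]; order=4
step 2: dequeue 1; queue=[2,5,6,0]; order=4,1
step 3: dequeue 2; queue=[5,6,0,3]; order=4,1,2
step 4: dequeue 5; queue=[6,0,3]; order=4,1,2,5
step 5: dequeue 6; queue=[0,3]; order=4,1,2,5,6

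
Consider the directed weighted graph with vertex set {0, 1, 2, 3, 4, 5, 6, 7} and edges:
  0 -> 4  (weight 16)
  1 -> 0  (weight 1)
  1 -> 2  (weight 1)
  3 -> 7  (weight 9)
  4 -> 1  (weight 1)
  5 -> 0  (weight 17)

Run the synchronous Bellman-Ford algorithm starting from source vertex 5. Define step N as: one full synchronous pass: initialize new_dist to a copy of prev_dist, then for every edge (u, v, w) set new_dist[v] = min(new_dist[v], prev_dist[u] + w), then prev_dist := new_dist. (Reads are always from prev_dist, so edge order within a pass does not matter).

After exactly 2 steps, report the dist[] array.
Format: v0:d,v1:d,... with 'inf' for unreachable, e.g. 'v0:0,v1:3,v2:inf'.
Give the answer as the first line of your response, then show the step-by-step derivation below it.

v0:17,v1:inf,v2:inf,v3:inf,v4:33,v5:0,v6:inf,v7:inf

step 1: dist = v0:17,v1:inf,v2:inf,v3:inf,v4:inf,v5:0,v6:inf,v7:inf
step 2: dist = v0:17,v1:inf,v2:inf,v3:inf,v4:33,v5:0,v6:inf,v7:inf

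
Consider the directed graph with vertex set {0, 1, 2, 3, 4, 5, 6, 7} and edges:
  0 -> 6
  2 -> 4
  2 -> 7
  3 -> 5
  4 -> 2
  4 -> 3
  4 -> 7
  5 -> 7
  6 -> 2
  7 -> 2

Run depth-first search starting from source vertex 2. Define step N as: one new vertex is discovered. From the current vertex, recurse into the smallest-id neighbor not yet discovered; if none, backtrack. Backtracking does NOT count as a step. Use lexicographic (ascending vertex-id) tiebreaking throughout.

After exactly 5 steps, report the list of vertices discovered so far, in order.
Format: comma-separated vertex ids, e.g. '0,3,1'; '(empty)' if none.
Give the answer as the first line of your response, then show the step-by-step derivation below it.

2,4,3,5,7

step 1: discover 2; path=2; order=2
step 2: discover 4; path=2>4; order=2,4
step 3: discover 3; path=2>4>3; order=2,4,3
step 4: discover 5; path=2>4>3>5; order=2,4,3,5
step 5: discover 7; path=2>4>3>5>7; order=2,4,3,5,7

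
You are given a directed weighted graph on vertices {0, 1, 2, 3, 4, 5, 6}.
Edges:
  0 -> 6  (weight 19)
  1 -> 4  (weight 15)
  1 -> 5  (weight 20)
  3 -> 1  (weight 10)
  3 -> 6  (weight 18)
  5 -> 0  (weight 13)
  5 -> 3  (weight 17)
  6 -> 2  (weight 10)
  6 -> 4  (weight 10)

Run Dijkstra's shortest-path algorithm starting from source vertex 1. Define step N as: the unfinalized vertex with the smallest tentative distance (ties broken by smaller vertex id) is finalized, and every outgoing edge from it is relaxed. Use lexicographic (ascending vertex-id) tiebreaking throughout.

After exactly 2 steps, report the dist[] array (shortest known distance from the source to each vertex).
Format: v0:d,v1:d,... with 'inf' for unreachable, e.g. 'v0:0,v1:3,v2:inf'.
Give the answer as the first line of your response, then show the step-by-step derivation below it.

v0:inf,v1:0,v2:inf,v3:inf,v4:15,v5:20,v6:inf

step 1: dist = v0:inf,v1:0,v2:inf,v3:inf,v4:15,v5:20,v6:inf
step 2: dist = v0:inf,v1:0,v2:inf,v3:inf,v4:15,v5:20,v6:inf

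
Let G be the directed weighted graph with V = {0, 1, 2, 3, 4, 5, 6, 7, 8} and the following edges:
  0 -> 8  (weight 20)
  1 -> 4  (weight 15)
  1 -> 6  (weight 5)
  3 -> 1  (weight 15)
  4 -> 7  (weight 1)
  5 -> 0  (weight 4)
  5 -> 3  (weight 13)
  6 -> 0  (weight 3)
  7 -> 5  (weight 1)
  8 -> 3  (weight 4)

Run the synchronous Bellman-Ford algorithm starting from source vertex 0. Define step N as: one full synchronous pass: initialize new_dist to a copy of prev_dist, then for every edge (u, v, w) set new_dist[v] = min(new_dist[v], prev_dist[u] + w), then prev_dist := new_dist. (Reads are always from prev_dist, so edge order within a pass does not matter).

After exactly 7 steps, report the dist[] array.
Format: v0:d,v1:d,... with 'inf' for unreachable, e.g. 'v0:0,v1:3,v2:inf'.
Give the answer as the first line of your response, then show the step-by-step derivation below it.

v0:0,v1:39,v2:inf,v3:24,v4:54,v5:56,v6:44,v7:55,v8:20

step 1: dist = v0:0,v1:inf,v2:inf,v3:inf,v4:inf,v5:inf,v6:inf,v7:inf,v8:20
step 2: dist = v0:0,v1:inf,v2:inf,v3:24,v4:inf,v5:inf,v6:inf,v7:inf,v8:20
step 3: dist = v0:0,v1:39,v2:inf,v3:24,v4:inf,v5:inf,v6:inf,v7:inf,v8:20
step 4: dist = v0:0,v1:39,v2:inf,v3:24,v4:54,v5:inf,v6:44,v7:inf,v8:20
step 5: dist = v0:0,v1:39,v2:inf,v3:24,v4:54,v5:inf,v6:44,v7:55,v8:20
step 6: dist = v0:0,v1:39,v2:inf,v3:24,v4:54,v5:56,v6:44,v7:55,v8:20
step 7: dist = v0:0,v1:39,v2:inf,v3:24,v4:54,v5:56,v6:44,v7:55,v8:20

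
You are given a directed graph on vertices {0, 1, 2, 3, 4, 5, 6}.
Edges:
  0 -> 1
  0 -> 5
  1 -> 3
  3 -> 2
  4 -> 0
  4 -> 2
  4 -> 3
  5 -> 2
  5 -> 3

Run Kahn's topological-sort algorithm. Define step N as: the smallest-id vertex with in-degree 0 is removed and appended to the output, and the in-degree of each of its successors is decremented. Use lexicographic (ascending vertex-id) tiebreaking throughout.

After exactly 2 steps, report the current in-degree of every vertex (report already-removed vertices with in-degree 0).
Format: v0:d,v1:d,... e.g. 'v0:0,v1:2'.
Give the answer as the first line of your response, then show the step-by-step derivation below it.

v0:0,v1:0,v2:2,v3:2,v4:0,v5:0,v6:0

step 1: output 4; order=[4]; indeg=(0,1,2,2,0,1,0)
step 2: output 0; order=[4,0]; indeg=(0,0,2,2,0,0,0)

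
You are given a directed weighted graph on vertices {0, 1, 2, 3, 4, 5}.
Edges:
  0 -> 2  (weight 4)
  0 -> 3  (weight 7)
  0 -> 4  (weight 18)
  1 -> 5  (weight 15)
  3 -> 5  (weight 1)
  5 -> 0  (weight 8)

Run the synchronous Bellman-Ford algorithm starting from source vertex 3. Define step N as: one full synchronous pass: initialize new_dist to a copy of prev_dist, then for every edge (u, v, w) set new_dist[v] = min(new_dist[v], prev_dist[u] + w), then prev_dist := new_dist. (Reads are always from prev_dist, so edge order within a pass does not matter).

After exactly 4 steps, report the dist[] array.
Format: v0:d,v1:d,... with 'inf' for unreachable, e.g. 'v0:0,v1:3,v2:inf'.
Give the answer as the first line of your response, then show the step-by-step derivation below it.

v0:9,v1:inf,v2:13,v3:0,v4:27,v5:1

step 1: dist = v0:inf,v1:inf,v2:inf,v3:0,v4:inf,v5:1
step 2: dist = v0:9,v1:inf,v2:inf,v3:0,v4:inf,v5:1
step 3: dist = v0:9,v1:inf,v2:13,v3:0,v4:27,v5:1
step 4: dist = v0:9,v1:inf,v2:13,v3:0,v4:27,v5:1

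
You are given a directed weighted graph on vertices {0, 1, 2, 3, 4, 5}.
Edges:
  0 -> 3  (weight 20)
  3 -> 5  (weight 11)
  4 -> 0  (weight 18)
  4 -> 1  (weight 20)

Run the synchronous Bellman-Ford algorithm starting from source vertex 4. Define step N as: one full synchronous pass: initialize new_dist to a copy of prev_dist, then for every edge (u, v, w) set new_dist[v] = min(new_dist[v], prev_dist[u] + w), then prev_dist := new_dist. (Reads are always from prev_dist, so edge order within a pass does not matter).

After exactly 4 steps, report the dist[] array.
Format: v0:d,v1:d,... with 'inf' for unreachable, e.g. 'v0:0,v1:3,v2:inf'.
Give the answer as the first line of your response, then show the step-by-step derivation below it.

v0:18,v1:20,v2:inf,v3:38,v4:0,v5:49

step 1: dist = v0:18,v1:20,v2:inf,v3:inf,v4:0,v5:inf
step 2: dist = v0:18,v1:20,v2:inf,v3:38,v4:0,v5:inf
step 3: dist = v0:18,v1:20,v2:inf,v3:38,v4:0,v5:49
step 4: dist = v0:18,v1:20,v2:inf,v3:38,v4:0,v5:49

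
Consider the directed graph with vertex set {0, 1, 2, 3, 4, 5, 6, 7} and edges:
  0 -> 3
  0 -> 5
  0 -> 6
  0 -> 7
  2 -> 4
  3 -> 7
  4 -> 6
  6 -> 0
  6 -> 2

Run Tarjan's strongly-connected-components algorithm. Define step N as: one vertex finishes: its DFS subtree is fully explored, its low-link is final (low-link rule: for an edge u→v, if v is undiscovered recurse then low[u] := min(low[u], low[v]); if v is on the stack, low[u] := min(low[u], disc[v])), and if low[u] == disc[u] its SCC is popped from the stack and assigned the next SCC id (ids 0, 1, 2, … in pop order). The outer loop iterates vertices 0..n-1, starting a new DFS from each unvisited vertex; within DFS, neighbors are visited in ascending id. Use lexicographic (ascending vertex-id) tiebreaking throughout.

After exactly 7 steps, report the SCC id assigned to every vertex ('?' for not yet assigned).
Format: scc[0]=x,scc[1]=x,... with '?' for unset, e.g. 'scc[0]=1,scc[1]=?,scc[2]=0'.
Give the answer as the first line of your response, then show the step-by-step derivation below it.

scc[0]=3,scc[1]=?,scc[2]=3,scc[3]=1,scc[4]=3,scc[5]=2,scc[6]=3,scc[7]=0

step 1: low=(low[0]=0,low[1]=?,low[2]=?,low[3]=1,low[4]=?,low[5]=?,low[6]=?,low[7]=2); scc=(scc[0]=?,scc[1]=?,scc[2]=?,scc[3]=?,scc[4]=?,scc[5]=?,scc[6]=?,scc[7]=0)
step 2: low=(low[0]=0,low[1]=?,low[2]=?,low[3]=1,low[4]=?,low[5]=?,low[6]=?,low[7]=2); scc=(scc[0]=?,scc[1]=?,scc[2]=?,scc[3]=1,scc[4]=?,scc[5]=?,scc[6]=?,scc[7]=0)
step 3: low=(low[0]=0,low[1]=?,low[2]=?,low[3]=1,low[4]=?,low[5]=3,low[6]=?,low[7]=2); scc=(scc[0]=?,scc[1]=?,scc[2]=?,scc[3]=1,scc[4]=?,scc[5]=2,scc[6]=?,scc[7]=0)
step 4: low=(low[0]=0,low[1]=?,low[2]=5,low[3]=1,low[4]=4,low[5]=3,low[6]=0,low[7]=2); scc=(scc[0]=?,scc[1]=?,scc[2]=?,scc[3]=1,scc[4]=?,scc[5]=2,scc[6]=?,scc[7]=0)
step 5: low=(low[0]=0,low[1]=?,low[2]=4,low[3]=1,low[4]=4,low[5]=3,low[6]=0,low[7]=2); scc=(scc[0]=?,scc[1]=?,scc[2]=?,scc[3]=1,scc[4]=?,scc[5]=2,scc[6]=?,scc[7]=0)
step 6: low=(low[0]=0,low[1]=?,low[2]=4,low[3]=1,low[4]=4,low[5]=3,low[6]=0,low[7]=2); scc=(scc[0]=?,scc[1]=?,scc[2]=?,scc[3]=1,scc[4]=?,scc[5]=2,scc[6]=?,scc[7]=0)
step 7: low=(low[0]=0,low[1]=?,low[2]=4,low[3]=1,low[4]=4,low[5]=3,low[6]=0,low[7]=2); scc=(scc[0]=3,scc[1]=?,scc[2]=3,scc[3]=1,scc[4]=3,scc[5]=2,scc[6]=3,scc[7]=0)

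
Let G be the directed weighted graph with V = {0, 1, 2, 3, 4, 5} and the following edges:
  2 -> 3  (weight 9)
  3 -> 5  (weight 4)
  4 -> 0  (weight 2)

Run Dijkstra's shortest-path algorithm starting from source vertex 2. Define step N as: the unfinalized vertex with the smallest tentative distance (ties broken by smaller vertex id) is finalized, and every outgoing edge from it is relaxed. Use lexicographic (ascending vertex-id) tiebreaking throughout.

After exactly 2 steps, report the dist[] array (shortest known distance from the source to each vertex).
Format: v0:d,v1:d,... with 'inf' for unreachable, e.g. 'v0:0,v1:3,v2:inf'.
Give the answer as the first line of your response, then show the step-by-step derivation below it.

v0:inf,v1:inf,v2:0,v3:9,v4:inf,v5:13

step 1: dist = v0:inf,v1:inf,v2:0,v3:9,v4:inf,v5:inf
step 2: dist = v0:inf,v1:inf,v2:0,v3:9,v4:inf,v5:13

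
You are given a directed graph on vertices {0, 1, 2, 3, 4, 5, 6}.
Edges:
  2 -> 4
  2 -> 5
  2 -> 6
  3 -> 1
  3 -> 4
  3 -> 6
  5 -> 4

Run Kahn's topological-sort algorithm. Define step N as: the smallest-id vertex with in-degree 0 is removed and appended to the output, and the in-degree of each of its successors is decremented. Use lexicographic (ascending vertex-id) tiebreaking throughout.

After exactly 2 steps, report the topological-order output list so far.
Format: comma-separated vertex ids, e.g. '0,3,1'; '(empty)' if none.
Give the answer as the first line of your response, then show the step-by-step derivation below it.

0,2

step 1: output 0; order=[0]; indeg=(0,1,0,0,3,1,2)
step 2: output 2; order=[0,2]; indeg=(0,1,0,0,2,0,1)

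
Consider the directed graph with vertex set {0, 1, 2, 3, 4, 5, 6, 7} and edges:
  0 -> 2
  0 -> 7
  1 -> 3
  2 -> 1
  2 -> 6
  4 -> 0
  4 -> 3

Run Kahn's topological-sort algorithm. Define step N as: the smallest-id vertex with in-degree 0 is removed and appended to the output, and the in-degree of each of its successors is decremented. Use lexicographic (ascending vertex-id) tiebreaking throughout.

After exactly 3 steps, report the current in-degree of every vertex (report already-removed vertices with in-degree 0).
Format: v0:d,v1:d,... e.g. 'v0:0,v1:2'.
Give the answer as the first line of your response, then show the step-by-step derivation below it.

v0:0,v1:0,v2:0,v3:1,v4:0,v5:0,v6:0,v7:0

step 1: output 4; order=[4]; indeg=(0,1,1,1,0,0,1,1)
step 2: output 0; order=[4,0]; indeg=(0,1,0,1,0,0,1,0)
step 3: output 2; order=[4,0,2]; indeg=(0,0,0,1,0,0,0,0)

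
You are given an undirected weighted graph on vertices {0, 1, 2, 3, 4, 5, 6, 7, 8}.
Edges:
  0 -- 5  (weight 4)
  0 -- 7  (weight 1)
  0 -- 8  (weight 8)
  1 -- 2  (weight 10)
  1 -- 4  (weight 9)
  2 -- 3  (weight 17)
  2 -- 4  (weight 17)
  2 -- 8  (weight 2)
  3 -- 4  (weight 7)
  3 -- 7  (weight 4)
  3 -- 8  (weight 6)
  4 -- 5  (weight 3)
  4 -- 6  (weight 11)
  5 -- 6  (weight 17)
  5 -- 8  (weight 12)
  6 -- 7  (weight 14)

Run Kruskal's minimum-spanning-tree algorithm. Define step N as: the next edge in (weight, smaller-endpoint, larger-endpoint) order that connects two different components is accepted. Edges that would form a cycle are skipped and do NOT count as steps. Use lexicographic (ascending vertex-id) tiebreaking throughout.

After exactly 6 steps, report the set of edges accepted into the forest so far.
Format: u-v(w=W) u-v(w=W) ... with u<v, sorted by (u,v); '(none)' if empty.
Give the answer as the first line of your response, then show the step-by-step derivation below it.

0-5(w=4) 0-7(w=1) 2-8(w=2) 3-7(w=4) 3-8(w=6) 4-5(w=3)

step 1: add edge 0-7 (w=1); MST = {0-7(w=1)}
step 2: add edge 2-8 (w=2); MST = {0-7(w=1) 2-8(w=2)}
step 3: add edge 4-5 (w=3); MST = {0-7(w=1) 2-8(w=2) 4-5(w=3)}
step 4: add edge 0-5 (w=4); MST = {0-5(w=4) 0-7(w=1) 2-8(w=2) 4-5(w=3)}
step 5: add edge 3-7 (w=4); MST = {0-5(w=4) 0-7(w=1) 2-8(w=2) 3-7(w=4) 4-5(w=3)}
step 6: add edge 3-8 (w=6); MST = {0-5(w=4) 0-7(w=1) 2-8(w=2) 3-7(w=4) 3-8(w=6) 4-5(w=3)}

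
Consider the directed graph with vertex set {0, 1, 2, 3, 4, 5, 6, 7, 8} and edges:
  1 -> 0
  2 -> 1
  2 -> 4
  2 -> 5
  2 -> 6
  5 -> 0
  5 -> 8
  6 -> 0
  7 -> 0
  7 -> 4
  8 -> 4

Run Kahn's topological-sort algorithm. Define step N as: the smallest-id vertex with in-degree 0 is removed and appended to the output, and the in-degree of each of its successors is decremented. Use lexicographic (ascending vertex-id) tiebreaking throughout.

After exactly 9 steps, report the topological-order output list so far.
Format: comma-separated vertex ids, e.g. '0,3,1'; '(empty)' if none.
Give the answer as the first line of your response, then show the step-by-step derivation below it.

2,1,3,5,6,7,0,8,4

step 1: output 2; order=[2]; indeg=(4,0,0,0,2,0,0,0,1)
step 2: output 1; order=[2,1]; indeg=(3,0,0,0,2,0,0,0,1)
step 3: output 3; order=[2,1,3]; indeg=(3,0,0,0,2,0,0,0,1)
step 4: output 5; order=[2,1,3,5]; indeg=(2,0,0,0,2,0,0,0,0)
step 5: output 6; order=[2,1,3,5,6]; indeg=(1,0,0,0,2,0,0,0,0)
step 6: output 7; order=[2,1,3,5,6,7]; indeg=(0,0,0,0,1,0,0,0,0)
step 7: output 0; order=[2,1,3,5,6,7,0]; indeg=(0,0,0,0,1,0,0,0,0)
step 8: output 8; order=[2,1,3,5,6,7,0,8]; indeg=(0,0,0,0,0,0,0,0,0)
step 9: output 4; order=[2,1,3,5,6,7,0,8,4]; indeg=(0,0,0,0,0,0,0,0,0)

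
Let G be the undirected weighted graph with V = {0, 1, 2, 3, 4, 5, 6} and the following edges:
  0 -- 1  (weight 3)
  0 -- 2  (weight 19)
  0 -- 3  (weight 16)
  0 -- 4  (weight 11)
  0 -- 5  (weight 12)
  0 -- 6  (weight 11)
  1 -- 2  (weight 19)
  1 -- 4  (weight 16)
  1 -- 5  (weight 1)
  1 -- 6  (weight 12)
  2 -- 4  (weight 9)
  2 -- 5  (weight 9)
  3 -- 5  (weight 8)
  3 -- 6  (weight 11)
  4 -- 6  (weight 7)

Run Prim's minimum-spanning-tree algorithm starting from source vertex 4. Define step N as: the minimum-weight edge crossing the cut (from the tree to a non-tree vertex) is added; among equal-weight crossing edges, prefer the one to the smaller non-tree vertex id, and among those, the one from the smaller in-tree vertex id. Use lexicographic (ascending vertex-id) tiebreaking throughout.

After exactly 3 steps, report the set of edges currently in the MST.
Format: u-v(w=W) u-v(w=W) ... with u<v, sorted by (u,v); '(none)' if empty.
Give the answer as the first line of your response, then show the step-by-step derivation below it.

2-4(w=9) 2-5(w=9) 4-6(w=7)

step 1: add edge 4-6 (w=7); MST = {4-6(w=7)}
step 2: add edge 2-4 (w=9); MST = {2-4(w=9) 4-6(w=7)}
step 3: add edge 2-5 (w=9); MST = {2-4(w=9) 2-5(w=9) 4-6(w=7)}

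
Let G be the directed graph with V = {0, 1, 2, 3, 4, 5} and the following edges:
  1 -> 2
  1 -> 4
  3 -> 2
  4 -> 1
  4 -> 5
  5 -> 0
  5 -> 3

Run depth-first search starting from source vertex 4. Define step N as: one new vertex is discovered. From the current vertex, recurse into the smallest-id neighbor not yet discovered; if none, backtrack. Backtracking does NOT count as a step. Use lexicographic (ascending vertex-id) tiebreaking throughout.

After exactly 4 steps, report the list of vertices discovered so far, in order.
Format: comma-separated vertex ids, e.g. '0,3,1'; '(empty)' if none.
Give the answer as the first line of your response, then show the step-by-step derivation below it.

4,1,2,5

step 1: discover 4; path=4; order=4
step 2: discover 1; path=4>1; order=4,1
step 3: discover 2; path=4>1>2; order=4,1,2
step 4: discover 5; path=4>5; order=4,1,2,5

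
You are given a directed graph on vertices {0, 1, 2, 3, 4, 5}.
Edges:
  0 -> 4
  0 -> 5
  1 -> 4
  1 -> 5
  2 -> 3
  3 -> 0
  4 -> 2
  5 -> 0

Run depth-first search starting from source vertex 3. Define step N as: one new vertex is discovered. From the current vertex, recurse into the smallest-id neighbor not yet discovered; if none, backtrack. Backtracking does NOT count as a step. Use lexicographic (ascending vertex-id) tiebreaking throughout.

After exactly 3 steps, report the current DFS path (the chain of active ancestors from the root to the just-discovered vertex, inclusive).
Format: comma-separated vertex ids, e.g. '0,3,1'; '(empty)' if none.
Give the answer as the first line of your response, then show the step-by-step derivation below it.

3,0,4

step 1: discover 3; path=3; order=3
step 2: discover 0; path=3>0; order=3,0
step 3: discover 4; path=3>0>4; order=3,0,4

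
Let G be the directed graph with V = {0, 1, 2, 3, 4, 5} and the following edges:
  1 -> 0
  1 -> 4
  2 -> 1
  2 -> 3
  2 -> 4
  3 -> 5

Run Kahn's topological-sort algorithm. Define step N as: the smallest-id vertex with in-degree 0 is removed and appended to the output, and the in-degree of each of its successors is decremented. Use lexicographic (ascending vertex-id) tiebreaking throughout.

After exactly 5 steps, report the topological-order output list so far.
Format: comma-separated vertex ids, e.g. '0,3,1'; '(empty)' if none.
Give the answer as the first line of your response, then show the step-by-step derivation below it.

2,1,0,3,4

step 1: output 2; order=[2]; indeg=(1,0,0,0,1,1)
step 2: output 1; order=[2,1]; indeg=(0,0,0,0,0,1)
step 3: output 0; order=[2,1,0]; indeg=(0,0,0,0,0,1)
step 4: output 3; order=[2,1,0,3]; indeg=(0,0,0,0,0,0)
step 5: output 4; order=[2,1,0,3,4]; indeg=(0,0,0,0,0,0)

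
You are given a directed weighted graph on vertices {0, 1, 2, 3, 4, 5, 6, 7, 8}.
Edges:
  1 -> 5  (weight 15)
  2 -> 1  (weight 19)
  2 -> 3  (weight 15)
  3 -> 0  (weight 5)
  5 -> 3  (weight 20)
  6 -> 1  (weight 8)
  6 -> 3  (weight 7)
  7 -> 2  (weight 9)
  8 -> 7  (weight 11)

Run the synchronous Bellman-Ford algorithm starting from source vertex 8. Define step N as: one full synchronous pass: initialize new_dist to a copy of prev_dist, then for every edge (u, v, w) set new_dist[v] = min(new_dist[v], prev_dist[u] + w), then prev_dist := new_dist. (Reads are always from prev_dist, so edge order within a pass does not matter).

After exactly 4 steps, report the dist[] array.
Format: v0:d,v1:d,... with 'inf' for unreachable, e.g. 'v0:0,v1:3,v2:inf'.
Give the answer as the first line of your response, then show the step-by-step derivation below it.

v0:40,v1:39,v2:20,v3:35,v4:inf,v5:54,v6:inf,v7:11,v8:0

step 1: dist = v0:inf,v1:inf,v2:inf,v3:inf,v4:inf,v5:inf,v6:inf,v7:11,v8:0
step 2: dist = v0:inf,v1:inf,v2:20,v3:inf,v4:inf,v5:inf,v6:inf,v7:11,v8:0
step 3: dist = v0:inf,v1:39,v2:20,v3:35,v4:inf,v5:inf,v6:inf,v7:11,v8:0
step 4: dist = v0:40,v1:39,v2:20,v3:35,v4:inf,v5:54,v6:inf,v7:11,v8:0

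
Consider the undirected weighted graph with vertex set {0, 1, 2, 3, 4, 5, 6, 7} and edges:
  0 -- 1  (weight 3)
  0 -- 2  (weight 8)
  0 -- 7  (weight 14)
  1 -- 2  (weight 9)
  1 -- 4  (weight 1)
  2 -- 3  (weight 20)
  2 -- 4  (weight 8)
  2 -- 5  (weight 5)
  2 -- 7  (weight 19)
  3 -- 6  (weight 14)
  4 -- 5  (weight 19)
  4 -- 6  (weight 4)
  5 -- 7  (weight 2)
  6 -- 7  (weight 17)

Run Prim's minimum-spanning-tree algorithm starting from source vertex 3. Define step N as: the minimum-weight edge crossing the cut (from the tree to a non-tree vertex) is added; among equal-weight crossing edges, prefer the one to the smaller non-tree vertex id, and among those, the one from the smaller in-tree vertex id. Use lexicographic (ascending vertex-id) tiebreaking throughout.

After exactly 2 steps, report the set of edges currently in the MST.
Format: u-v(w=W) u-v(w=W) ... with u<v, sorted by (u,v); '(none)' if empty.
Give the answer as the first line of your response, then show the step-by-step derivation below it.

3-6(w=14) 4-6(w=4)

step 1: add edge 3-6 (w=14); MST = {3-6(w=14)}
step 2: add edge 4-6 (w=4); MST = {3-6(w=14) 4-6(w=4)}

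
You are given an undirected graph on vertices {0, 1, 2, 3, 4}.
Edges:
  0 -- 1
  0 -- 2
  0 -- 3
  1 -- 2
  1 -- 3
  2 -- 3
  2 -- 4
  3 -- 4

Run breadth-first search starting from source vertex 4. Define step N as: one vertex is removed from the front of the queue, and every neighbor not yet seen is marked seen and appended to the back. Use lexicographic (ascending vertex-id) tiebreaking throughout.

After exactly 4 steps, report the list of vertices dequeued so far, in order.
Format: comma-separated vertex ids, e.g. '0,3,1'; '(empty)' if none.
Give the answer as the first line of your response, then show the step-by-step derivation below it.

4,2,3,0

step 1: dequeue 4; queue=[2,3]; order=4
step 2: dequeue 2; queue=[3,0,1]; order=4,2
step 3: dequeue 3; queue=[0,1]; order=4,2,3
step 4: dequeue 0; queue=[1]; order=4,2,3,0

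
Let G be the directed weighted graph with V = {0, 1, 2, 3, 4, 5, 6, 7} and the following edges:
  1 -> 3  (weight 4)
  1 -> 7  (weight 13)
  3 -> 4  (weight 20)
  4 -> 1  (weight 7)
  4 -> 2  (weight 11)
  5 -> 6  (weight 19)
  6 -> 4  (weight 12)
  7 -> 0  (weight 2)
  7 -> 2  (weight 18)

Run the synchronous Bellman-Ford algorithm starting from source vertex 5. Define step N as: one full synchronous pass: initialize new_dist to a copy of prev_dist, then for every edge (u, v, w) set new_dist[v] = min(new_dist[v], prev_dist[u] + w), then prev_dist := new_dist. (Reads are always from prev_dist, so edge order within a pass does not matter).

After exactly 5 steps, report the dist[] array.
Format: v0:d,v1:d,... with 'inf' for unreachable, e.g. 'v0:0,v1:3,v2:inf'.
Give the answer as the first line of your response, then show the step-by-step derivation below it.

v0:53,v1:38,v2:42,v3:42,v4:31,v5:0,v6:19,v7:51

step 1: dist = v0:inf,v1:inf,v2:inf,v3:inf,v4:inf,v5:0,v6:19,v7:inf
step 2: dist = v0:inf,v1:inf,v2:inf,v3:inf,v4:31,v5:0,v6:19,v7:inf
step 3: dist = v0:inf,v1:38,v2:42,v3:inf,v4:31,v5:0,v6:19,v7:inf
step 4: dist = v0:inf,v1:38,v2:42,v3:42,v4:31,v5:0,v6:19,v7:51
step 5: dist = v0:53,v1:38,v2:42,v3:42,v4:31,v5:0,v6:19,v7:51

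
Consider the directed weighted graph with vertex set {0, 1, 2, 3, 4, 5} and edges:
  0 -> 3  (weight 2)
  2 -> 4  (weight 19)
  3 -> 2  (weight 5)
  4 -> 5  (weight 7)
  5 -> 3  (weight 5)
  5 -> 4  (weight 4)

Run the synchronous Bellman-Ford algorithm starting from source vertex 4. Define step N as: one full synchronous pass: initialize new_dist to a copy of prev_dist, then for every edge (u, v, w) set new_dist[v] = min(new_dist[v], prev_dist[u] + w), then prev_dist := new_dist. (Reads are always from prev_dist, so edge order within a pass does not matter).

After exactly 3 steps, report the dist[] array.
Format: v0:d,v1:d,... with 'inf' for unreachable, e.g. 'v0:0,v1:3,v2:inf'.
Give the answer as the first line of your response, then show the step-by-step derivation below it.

v0:inf,v1:inf,v2:17,v3:12,v4:0,v5:7

step 1: dist = v0:inf,v1:inf,v2:inf,v3:inf,v4:0,v5:7
step 2: dist = v0:inf,v1:inf,v2:inf,v3:12,v4:0,v5:7
step 3: dist = v0:inf,v1:inf,v2:17,v3:12,v4:0,v5:7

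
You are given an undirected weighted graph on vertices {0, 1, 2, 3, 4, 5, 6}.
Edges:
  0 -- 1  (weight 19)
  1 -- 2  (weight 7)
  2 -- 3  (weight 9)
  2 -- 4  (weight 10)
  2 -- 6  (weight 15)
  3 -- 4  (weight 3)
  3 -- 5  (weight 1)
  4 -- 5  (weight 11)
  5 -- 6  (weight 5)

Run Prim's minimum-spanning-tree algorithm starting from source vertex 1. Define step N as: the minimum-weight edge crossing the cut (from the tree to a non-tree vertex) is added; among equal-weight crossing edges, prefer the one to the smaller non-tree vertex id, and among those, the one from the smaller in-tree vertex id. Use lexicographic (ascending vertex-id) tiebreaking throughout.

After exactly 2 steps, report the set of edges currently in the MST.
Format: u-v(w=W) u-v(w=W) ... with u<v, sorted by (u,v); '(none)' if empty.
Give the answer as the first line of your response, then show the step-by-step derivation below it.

1-2(w=7) 2-3(w=9)

step 1: add edge 1-2 (w=7); MST = {1-2(w=7)}
step 2: add edge 2-3 (w=9); MST = {1-2(w=7) 2-3(w=9)}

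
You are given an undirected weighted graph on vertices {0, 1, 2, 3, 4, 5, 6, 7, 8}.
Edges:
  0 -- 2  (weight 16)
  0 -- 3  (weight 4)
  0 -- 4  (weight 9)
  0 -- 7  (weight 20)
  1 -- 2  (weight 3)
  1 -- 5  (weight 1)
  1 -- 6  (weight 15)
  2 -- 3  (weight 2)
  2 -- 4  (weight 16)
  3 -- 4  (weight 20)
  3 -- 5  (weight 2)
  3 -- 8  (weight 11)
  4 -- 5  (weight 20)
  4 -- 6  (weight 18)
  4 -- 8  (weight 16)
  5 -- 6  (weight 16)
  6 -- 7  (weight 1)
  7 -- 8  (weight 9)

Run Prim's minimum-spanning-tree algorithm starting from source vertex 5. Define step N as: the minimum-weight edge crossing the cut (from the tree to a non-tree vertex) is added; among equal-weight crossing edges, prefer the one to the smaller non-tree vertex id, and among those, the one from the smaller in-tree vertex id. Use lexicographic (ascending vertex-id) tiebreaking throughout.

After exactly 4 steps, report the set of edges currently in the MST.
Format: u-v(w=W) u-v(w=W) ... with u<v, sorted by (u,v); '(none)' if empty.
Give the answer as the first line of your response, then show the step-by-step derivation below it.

0-3(w=4) 1-5(w=1) 2-3(w=2) 3-5(w=2)

step 1: add edge 1-5 (w=1); MST = {1-5(w=1)}
step 2: add edge 3-5 (w=2); MST = {1-5(w=1) 3-5(w=2)}
step 3: add edge 2-3 (w=2); MST = {1-5(w=1) 2-3(w=2) 3-5(w=2)}
step 4: add edge 0-3 (w=4); MST = {0-3(w=4) 1-5(w=1) 2-3(w=2) 3-5(w=2)}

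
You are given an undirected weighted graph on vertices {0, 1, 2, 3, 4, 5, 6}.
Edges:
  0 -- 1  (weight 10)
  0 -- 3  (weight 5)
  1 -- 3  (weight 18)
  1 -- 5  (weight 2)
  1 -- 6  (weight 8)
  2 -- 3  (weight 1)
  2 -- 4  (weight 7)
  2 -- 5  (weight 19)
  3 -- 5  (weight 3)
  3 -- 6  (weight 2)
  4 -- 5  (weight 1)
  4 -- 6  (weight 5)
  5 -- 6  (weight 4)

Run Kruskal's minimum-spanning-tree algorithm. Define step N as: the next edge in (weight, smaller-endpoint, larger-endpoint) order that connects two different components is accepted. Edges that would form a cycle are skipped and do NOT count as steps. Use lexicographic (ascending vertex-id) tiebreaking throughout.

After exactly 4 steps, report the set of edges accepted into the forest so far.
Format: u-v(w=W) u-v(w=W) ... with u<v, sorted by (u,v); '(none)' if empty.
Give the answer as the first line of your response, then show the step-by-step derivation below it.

1-5(w=2) 2-3(w=1) 3-6(w=2) 4-5(w=1)

step 1: add edge 2-3 (w=1); MST = {2-3(w=1)}
step 2: add edge 4-5 (w=1); MST = {2-3(w=1) 4-5(w=1)}
step 3: add edge 1-5 (w=2); MST = {1-5(w=2) 2-3(w=1) 4-5(w=1)}
step 4: add edge 3-6 (w=2); MST = {1-5(w=2) 2-3(w=1) 3-6(w=2) 4-5(w=1)}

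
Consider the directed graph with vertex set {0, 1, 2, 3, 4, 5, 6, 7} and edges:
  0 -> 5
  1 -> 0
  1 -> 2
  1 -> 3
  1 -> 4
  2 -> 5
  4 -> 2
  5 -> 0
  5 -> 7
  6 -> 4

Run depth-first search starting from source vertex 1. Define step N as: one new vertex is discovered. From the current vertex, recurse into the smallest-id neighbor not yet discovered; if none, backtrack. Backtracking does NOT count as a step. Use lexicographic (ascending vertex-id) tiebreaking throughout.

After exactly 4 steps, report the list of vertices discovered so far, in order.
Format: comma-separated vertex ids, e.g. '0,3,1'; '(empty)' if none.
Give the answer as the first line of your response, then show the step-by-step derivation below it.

1,0,5,7

step 1: discover 1; path=1; order=1
step 2: discover 0; path=1>0; order=1,0
step 3: discover 5; path=1>0>5; order=1,0,5
step 4: discover 7; path=1>0>5>7; order=1,0,5,7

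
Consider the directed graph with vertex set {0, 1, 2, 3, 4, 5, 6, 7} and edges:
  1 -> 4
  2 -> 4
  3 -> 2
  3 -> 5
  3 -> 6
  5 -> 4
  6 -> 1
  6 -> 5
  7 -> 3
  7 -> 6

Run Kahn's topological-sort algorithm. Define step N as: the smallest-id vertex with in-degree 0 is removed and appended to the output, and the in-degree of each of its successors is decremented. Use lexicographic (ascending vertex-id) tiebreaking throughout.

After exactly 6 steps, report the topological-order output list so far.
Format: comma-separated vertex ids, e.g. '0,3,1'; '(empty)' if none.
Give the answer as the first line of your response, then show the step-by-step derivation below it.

0,7,3,2,6,1

step 1: output 0; order=[0]; indeg=(0,1,1,1,3,2,2,0)
step 2: output 7; order=[0,7]; indeg=(0,1,1,0,3,2,1,0)
step 3: output 3; order=[0,7,3]; indeg=(0,1,0,0,3,1,0,0)
step 4: output 2; order=[0,7,3,2]; indeg=(0,1,0,0,2,1,0,0)
step 5: output 6; order=[0,7,3,2,6]; indeg=(0,0,0,0,2,0,0,0)
step 6: output 1; order=[0,7,3,2,6,1]; indeg=(0,0,0,0,1,0,0,0)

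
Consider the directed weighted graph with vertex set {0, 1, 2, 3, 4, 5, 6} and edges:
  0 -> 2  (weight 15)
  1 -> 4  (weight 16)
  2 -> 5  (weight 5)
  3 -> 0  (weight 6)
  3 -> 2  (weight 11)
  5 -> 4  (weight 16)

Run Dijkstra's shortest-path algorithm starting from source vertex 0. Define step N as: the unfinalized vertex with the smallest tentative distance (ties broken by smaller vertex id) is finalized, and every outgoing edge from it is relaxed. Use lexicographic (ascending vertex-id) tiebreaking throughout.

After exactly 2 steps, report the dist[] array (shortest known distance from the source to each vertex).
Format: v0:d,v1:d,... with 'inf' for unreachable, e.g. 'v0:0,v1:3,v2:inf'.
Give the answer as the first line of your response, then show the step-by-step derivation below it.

v0:0,v1:inf,v2:15,v3:inf,v4:inf,v5:20,v6:inf

step 1: dist = v0:0,v1:inf,v2:15,v3:inf,v4:inf,v5:inf,v6:inf
step 2: dist = v0:0,v1:inf,v2:15,v3:inf,v4:inf,v5:20,v6:inf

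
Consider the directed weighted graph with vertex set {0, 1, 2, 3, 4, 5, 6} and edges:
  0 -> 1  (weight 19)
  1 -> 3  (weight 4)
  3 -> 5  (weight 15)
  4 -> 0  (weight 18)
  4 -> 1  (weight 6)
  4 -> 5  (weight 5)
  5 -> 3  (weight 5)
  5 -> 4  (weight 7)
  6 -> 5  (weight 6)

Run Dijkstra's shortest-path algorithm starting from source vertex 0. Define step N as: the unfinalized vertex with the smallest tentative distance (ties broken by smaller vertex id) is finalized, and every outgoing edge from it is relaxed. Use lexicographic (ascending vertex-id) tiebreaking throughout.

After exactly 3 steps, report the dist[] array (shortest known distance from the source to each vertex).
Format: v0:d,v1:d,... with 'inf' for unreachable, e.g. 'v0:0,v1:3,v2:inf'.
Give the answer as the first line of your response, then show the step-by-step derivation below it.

v0:0,v1:19,v2:inf,v3:23,v4:inf,v5:38,v6:inf

step 1: dist = v0:0,v1:19,v2:inf,v3:inf,v4:inf,v5:inf,v6:inf
step 2: dist = v0:0,v1:19,v2:inf,v3:23,v4:inf,v5:inf,v6:inf
step 3: dist = v0:0,v1:19,v2:inf,v3:23,v4:inf,v5:38,v6:inf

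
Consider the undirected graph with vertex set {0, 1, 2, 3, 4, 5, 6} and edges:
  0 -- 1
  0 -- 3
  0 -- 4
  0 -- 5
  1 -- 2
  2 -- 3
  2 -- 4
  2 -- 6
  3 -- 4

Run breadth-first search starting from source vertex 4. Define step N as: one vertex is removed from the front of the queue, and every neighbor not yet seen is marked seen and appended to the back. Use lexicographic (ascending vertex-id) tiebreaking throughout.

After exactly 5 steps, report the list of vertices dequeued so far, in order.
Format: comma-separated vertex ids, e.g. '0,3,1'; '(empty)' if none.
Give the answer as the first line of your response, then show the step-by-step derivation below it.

4,0,2,3,1

step 1: dequeue 4; queue=[0,2,3]; order=4
step 2: dequeue 0; queue=[2,3,1,5]; order=4,0
step 3: dequeue 2; queue=[3,1,5,6]; order=4,0,2
step 4: dequeue 3; queue=[1,5,6]; order=4,0,2,3
step 5: dequeue 1; queue=[5,6]; order=4,0,2,3,1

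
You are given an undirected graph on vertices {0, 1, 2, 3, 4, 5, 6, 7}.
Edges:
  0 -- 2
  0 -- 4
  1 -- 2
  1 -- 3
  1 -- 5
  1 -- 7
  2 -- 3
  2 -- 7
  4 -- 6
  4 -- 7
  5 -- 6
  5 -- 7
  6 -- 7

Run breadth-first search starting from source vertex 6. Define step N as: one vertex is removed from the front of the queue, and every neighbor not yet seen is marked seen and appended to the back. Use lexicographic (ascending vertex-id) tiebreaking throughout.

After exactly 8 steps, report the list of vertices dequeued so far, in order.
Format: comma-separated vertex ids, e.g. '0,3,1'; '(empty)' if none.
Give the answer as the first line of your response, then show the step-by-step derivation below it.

6,4,5,7,0,1,2,3

step 1: dequeue 6; queue=[4,5,7]; order=6
step 2: dequeue 4; queue=[5,7,0]; order=6,4
step 3: dequeue 5; queue=[7,0,1]; order=6,4,5
step 4: dequeue 7; queue=[0,1,2]; order=6,4,5,7
step 5: dequeue 0; queue=[1,2]; order=6,4,5,7,0
step 6: dequeue 1; queue=[2,3]; order=6,4,5,7,0,1
step 7: dequeue 2; queue=[3]; order=6,4,5,7,0,1,2
step 8: dequeue 3; queue=[(empty)]; order=6,4,5,7,0,1,2,3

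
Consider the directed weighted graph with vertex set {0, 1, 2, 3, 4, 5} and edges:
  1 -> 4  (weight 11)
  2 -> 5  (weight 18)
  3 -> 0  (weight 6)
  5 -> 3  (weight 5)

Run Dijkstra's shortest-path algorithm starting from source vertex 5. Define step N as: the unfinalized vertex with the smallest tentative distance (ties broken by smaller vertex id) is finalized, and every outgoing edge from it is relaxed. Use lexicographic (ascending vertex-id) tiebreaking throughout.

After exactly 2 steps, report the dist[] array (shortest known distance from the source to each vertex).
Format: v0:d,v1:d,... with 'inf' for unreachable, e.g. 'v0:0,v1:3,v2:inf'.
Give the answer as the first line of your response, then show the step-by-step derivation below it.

v0:11,v1:inf,v2:inf,v3:5,v4:inf,v5:0

step 1: dist = v0:inf,v1:inf,v2:inf,v3:5,v4:inf,v5:0
step 2: dist = v0:11,v1:inf,v2:inf,v3:5,v4:inf,v5:0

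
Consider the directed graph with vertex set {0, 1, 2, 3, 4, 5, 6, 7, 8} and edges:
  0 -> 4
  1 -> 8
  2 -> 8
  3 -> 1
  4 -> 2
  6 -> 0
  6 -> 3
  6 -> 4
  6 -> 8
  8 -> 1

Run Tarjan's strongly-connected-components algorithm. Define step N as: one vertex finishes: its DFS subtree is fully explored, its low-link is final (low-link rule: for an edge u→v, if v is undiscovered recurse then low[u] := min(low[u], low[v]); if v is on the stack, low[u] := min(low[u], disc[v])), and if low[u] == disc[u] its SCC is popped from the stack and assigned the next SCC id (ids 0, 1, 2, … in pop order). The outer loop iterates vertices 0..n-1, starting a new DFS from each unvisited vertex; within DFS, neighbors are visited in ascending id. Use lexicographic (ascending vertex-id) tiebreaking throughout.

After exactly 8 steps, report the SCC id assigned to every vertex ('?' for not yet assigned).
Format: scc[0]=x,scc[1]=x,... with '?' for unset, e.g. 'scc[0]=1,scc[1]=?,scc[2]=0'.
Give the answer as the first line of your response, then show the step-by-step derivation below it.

scc[0]=3,scc[1]=0,scc[2]=1,scc[3]=4,scc[4]=2,scc[5]=5,scc[6]=6,scc[7]=?,scc[8]=0

step 1: low=(low[0]=0,low[1]=3,low[2]=2,low[3]=?,low[4]=1,low[5]=?,low[6]=?,low[7]=?,low[8]=3); scc=(scc[0]=?,scc[1]=?,scc[2]=?,scc[3]=?,scc[4]=?,scc[5]=?,scc[6]=?,scc[7]=?,scc[8]=?)
step 2: low=(low[0]=0,low[1]=3,low[2]=2,low[3]=?,low[4]=1,low[5]=?,low[6]=?,low[7]=?,low[8]=3); scc=(scc[0]=?,scc[1]=0,scc[2]=?,scc[3]=?,scc[4]=?,scc[5]=?,scc[6]=?,scc[7]=?,scc[8]=0)
step 3: low=(low[0]=0,low[1]=3,low[2]=2,low[3]=?,low[4]=1,low[5]=?,low[6]=?,low[7]=?,low[8]=3); scc=(scc[0]=?,scc[1]=0,scc[2]=1,scc[3]=?,scc[4]=?,scc[5]=?,scc[6]=?,scc[7]=?,scc[8]=0)
step 4: low=(low[0]=0,low[1]=3,low[2]=2,low[3]=?,low[4]=1,low[5]=?,low[6]=?,low[7]=?,low[8]=3); scc=(scc[0]=?,scc[1]=0,scc[2]=1,scc[3]=?,scc[4]=2,scc[5]=?,scc[6]=?,scc[7]=?,scc[8]=0)
step 5: low=(low[0]=0,low[1]=3,low[2]=2,low[3]=?,low[4]=1,low[5]=?,low[6]=?,low[7]=?,low[8]=3); scc=(scc[0]=3,scc[1]=0,scc[2]=1,scc[3]=?,scc[4]=2,scc[5]=?,scc[6]=?,scc[7]=?,scc[8]=0)
step 6: low=(low[0]=0,low[1]=3,low[2]=2,low[3]=5,low[4]=1,low[5]=?,low[6]=?,low[7]=?,low[8]=3); scc=(scc[0]=3,scc[1]=0,scc[2]=1,scc[3]=4,scc[4]=2,scc[5]=?,scc[6]=?,scc[7]=?,scc[8]=0)
step 7: low=(low[0]=0,low[1]=3,low[2]=2,low[3]=5,low[4]=1,low[5]=6,low[6]=?,low[7]=?,low[8]=3); scc=(scc[0]=3,scc[1]=0,scc[2]=1,scc[3]=4,scc[4]=2,scc[5]=5,scc[6]=?,scc[7]=?,scc[8]=0)
step 8: low=(low[0]=0,low[1]=3,low[2]=2,low[3]=5,low[4]=1,low[5]=6,low[6]=7,low[7]=?,low[8]=3); scc=(scc[0]=3,scc[1]=0,scc[2]=1,scc[3]=4,scc[4]=2,scc[5]=5,scc[6]=6,scc[7]=?,scc[8]=0)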